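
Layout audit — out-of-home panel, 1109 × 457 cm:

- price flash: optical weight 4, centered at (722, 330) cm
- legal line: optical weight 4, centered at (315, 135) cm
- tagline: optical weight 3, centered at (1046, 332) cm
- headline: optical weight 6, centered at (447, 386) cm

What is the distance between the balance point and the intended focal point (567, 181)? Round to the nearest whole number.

≈ 125 cm

Σw = 4 + 4 + 3 + 6 = 17.
Σw·x = 4·722 + 4·315 + 3·1046 + 6·447 = 9968, so x̄ = 9968/17 ≈ 586.35.
Σw·y = 4·330 + 4·135 + 3·332 + 6·386 = 5172, so ȳ = 5172/17 ≈ 304.24.
Offset from (567, 181): Δx ≈ 19.35, Δy ≈ 123.24; distance = √(Δx² + Δy²) ≈ 124.75.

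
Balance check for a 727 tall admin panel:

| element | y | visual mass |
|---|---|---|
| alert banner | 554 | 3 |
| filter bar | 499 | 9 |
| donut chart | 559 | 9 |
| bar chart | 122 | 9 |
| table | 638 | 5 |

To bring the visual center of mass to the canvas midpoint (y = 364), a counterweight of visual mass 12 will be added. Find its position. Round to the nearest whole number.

With the counterweight, Σw becomes 3 + 9 + 9 + 9 + 5 + 12 = 47.
y: target moment 47×364 = 17108; current 3·554 + 9·499 + 9·559 + 9·122 + 5·638 = 15472; the counterweight supplies 1636, so y = 1636/12 ≈ 136.33.

y ≈ 136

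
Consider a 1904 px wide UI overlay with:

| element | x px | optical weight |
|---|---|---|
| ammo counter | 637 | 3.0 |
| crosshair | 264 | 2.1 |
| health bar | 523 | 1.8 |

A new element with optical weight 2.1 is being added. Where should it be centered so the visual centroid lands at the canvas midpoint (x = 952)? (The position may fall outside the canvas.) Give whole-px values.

x ≈ 2458

With the new element, Σw becomes 3.0 + 2.1 + 1.8 + 2.1 = 9.0.
Along x: (3406.8 + 2.1·x) / 9.0 = 952 (existing moment 3.0·637 + 2.1·264 + 1.8·523 = 3406.8) ⇒ x = (8568.0 − 3406.8) / 2.1 ≈ 2457.71.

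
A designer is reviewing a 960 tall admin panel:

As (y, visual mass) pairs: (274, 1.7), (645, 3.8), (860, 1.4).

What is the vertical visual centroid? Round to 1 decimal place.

y ≈ 597.2

Total weight = 1.7 + 3.8 + 1.4 = 6.9.
Σw·y = 1.7·274 + 3.8·645 + 1.4·860 = 4120.8, so ȳ = 4120.8/6.9 ≈ 597.22.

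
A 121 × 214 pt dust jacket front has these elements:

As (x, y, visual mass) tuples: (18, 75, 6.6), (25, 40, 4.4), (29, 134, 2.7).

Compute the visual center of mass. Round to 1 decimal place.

Weights sum to 6.6 + 4.4 + 2.7 = 13.7.
x: (6.6·18 + 4.4·25 + 2.7·29) / 13.7 = 307.1 / 13.7 ≈ 22.42
y: (6.6·75 + 4.4·40 + 2.7·134) / 13.7 = 1032.8 / 13.7 ≈ 75.39

(22.4, 75.4)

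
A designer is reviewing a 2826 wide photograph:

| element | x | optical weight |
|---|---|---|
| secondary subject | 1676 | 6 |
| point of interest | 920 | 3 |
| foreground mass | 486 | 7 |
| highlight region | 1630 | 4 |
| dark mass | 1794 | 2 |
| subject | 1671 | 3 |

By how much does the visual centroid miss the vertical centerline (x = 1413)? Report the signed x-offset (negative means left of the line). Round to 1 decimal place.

≈ -159.4

Total weight = 6 + 3 + 7 + 4 + 2 + 3 = 25.
x: (6·1676 + 3·920 + 7·486 + 4·1630 + 2·1794 + 3·1671) / 25 = 31339 / 25 ≈ 1253.56
Offset from x = 1413: 1253.56 − 1413 ≈ -159.44.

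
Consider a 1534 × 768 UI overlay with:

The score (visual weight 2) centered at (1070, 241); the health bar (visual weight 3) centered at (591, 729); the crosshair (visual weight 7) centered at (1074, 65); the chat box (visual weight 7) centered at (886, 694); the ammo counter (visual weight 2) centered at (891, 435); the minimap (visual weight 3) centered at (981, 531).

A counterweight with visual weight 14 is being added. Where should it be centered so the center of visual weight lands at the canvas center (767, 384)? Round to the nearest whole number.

With the counterweight, Σw becomes 2 + 3 + 7 + 7 + 2 + 3 + 14 = 38.
x: target moment 38×767 = 29146; current 2·1070 + 3·591 + 7·1074 + 7·886 + 2·891 + 3·981 = 22358; the counterweight supplies 6788, so x = 6788/14 ≈ 484.86.
y: target moment 38×384 = 14592; current 2·241 + 3·729 + 7·65 + 7·694 + 2·435 + 3·531 = 10445; the counterweight supplies 4147, so y = 4147/14 ≈ 296.21.

(485, 296)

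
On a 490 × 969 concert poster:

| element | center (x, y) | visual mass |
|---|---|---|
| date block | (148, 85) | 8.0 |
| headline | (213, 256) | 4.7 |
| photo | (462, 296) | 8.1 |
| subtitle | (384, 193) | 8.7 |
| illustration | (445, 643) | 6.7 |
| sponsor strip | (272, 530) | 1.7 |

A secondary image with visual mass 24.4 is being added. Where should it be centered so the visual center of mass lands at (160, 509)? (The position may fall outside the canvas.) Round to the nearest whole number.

With the secondary image, Σw becomes 8.0 + 4.7 + 8.1 + 8.7 + 6.7 + 1.7 + 24.4 = 62.3.
x: target moment 62.3×160 = 9968.0; current 8.0·148 + 4.7·213 + 8.1·462 + 8.7·384 + 6.7·445 + 1.7·272 = 12712.0; the secondary image supplies -2744.0, so x = -2744.0/24.4 ≈ -112.46.
y: target moment 62.3×509 = 31710.7; current 8.0·85 + 4.7·256 + 8.1·296 + 8.7·193 + 6.7·643 + 1.7·530 = 11169.0; the secondary image supplies 20541.7, so y = 20541.7/24.4 ≈ 841.87.

(-112, 842)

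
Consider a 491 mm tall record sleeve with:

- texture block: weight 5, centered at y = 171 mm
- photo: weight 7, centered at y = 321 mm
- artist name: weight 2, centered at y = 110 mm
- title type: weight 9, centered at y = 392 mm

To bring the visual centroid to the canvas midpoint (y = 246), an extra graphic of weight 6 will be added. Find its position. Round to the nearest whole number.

y ≈ 47

After adding the extra graphic, total weight = 5 + 7 + 2 + 9 + 6 = 29.
y: target moment 29×246 = 7134; current 5·171 + 7·321 + 2·110 + 9·392 = 6850; the extra graphic supplies 284, so y = 284/6 ≈ 47.33.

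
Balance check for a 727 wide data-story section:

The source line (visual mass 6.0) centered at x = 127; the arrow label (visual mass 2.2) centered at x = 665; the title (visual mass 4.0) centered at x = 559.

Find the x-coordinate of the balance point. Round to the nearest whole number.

Σw = 6.0 + 2.2 + 4.0 = 12.2.
Σw·x = 6.0·127 + 2.2·665 + 4.0·559 = 4461.0, so x̄ = 4461.0/12.2 ≈ 365.66.

x ≈ 366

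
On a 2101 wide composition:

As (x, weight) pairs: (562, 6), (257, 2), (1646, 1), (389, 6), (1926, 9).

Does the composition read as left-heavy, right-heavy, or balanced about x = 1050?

balanced

Weights sum to 6 + 2 + 1 + 6 + 9 = 24.
Σw·x = 6·562 + 2·257 + 1·1646 + 6·389 + 9·1926 = 25200, so x̄ = 25200/24 ≈ 1050.00.
1050.00 = 1050 exactly: balanced.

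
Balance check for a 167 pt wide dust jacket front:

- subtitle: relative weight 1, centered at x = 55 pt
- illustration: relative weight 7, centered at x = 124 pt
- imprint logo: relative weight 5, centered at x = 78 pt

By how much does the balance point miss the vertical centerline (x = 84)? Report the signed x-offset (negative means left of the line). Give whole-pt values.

≈ 17 pt

Weights sum to 1 + 7 + 5 = 13.
Σw·x = 1·55 + 7·124 + 5·78 = 1313, so x̄ = 1313/13 ≈ 101.00.
Against x = 84, that's 101.00 − 84 = 17.00.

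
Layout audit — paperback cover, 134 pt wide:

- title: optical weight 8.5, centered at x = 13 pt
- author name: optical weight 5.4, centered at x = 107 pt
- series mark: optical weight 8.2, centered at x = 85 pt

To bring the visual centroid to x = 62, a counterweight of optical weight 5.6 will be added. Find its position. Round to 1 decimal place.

New total weight: (8.5 + 5.4 + 8.2) + 5.6 = 27.7.
x: need Σw·x = 27.7·62 = 1717.4. Existing = 8.5·13 + 5.4·107 + 8.2·85 = 1385.3. Remainder 332.1 / 5.6 ≈ 59.30.

x ≈ 59.3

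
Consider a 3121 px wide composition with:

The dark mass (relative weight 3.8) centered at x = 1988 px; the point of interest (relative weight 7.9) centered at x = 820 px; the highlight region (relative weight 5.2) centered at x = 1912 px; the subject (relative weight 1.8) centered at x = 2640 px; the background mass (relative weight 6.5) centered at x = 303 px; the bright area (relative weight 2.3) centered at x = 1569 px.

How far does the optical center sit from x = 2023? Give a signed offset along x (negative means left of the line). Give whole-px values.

≈ -776 px

Weights sum to 3.8 + 7.9 + 5.2 + 1.8 + 6.5 + 2.3 = 27.5.
Σw·x = 34305.0; x̄ = 34305.0/27.5 ≈ 1247.45.
Offset from x = 2023: 1247.45 − 2023 ≈ -775.55.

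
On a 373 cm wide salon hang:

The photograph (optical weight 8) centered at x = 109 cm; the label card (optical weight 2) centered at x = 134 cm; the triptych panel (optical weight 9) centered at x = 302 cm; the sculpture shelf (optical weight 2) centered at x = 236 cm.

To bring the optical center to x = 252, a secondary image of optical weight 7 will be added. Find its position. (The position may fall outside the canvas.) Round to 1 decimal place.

x ≈ 389.4

New total weight: (8 + 2 + 9 + 2) + 7 = 28.
x: need Σw·x = 28·252 = 7056. Existing = 8·109 + 2·134 + 9·302 + 2·236 = 4330. Remainder 2726 / 7 ≈ 389.43.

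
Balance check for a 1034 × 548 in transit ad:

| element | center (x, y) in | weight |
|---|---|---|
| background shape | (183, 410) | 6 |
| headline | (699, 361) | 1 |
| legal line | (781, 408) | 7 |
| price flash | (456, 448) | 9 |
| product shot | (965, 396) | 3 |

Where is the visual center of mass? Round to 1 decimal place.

(548.6, 419.1)

Total weight = 6 + 1 + 7 + 9 + 3 = 26.
x: (6·183 + 1·699 + 7·781 + 9·456 + 3·965) / 26 = 14263 / 26 ≈ 548.58
y: (6·410 + 1·361 + 7·408 + 9·448 + 3·396) / 26 = 10897 / 26 ≈ 419.12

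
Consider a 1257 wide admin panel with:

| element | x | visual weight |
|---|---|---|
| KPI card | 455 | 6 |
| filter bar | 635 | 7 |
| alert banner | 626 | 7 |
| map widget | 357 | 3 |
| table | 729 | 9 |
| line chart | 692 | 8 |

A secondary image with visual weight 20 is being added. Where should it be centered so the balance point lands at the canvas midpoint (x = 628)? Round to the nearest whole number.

x ≈ 648

After adding the secondary image, total weight = 6 + 7 + 7 + 3 + 9 + 8 + 20 = 60.
x: target moment 60×628 = 37680; current 6·455 + 7·635 + 7·626 + 3·357 + 9·729 + 8·692 = 24725; the secondary image supplies 12955, so x = 12955/20 ≈ 647.75.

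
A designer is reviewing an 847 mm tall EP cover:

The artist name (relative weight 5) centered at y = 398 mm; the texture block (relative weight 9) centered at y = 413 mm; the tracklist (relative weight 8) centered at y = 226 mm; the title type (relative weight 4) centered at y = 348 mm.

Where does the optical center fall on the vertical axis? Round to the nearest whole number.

Weights sum to 5 + 9 + 8 + 4 = 26.
y: (5·398 + 9·413 + 8·226 + 4·348) / 26 = 8907 / 26 ≈ 342.58

y ≈ 343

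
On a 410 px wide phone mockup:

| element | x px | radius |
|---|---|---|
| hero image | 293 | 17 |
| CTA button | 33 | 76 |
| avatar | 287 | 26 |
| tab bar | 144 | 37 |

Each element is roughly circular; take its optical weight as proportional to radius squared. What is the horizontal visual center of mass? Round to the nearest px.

Weights ∝ r²: hero image 17² = 289, CTA button 76² = 5776, avatar 26² = 676, tab bar 37² = 1369; Σw = 8110.
x: (289·293 + 5776·33 + 676·287 + 1369·144) / 8110 = 666433 / 8110 ≈ 82.17

x ≈ 82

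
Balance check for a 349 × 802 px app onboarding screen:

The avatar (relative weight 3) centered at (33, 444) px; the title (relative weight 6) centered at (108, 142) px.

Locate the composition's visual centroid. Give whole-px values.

(83, 243)

Weights sum to 3 + 6 = 9.
Σw·x = 3·33 + 6·108 = 747, so x̄ = 747/9 ≈ 83.00.
Σw·y = 3·444 + 6·142 = 2184, so ȳ = 2184/9 ≈ 242.67.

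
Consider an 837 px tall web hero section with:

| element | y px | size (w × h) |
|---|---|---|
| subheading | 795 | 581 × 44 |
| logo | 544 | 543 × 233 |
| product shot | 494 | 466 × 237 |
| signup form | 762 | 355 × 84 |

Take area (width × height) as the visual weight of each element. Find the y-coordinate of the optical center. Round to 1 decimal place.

y ≈ 569.3

Areas: subheading 581·44 = 25564, logo 543·233 = 126519, product shot 466·237 = 110442, signup form 355·84 = 29820. Total weight = 292345.
Σw·y = 25564·795 + 126519·544 + 110442·494 + 29820·762 = 166430904, so ȳ = 166430904/292345 ≈ 569.30.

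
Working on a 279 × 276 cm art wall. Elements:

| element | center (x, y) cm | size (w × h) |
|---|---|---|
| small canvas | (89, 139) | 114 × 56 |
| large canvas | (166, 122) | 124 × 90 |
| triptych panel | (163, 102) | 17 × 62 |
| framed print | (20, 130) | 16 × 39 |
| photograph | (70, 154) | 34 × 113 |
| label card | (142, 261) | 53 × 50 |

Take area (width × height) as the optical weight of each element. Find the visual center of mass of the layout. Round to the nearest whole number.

(126, 145)

Areas → weights: small canvas 114·56 = 6384, large canvas 124·90 = 11160, triptych panel 17·62 = 1054, framed print 16·39 = 624, photograph 34·113 = 3842, label card 53·50 = 2650; Σw = 25714.
x: (6384·89 + 11160·166 + 1054·163 + 624·20 + 3842·70 + 2650·142) / 25714 = 3250258 / 25714 ≈ 126.40
y: (6384·139 + 11160·122 + 1054·102 + 624·130 + 3842·154 + 2650·261) / 25714 = 3720842 / 25714 ≈ 144.70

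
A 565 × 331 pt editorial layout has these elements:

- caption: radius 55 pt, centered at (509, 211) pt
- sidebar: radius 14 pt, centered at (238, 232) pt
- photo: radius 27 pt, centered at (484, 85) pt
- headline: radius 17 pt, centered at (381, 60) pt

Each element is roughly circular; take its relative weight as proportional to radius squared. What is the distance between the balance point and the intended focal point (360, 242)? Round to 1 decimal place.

≈ 138.1 pt

Weights ∝ r²: caption 55² = 3025, sidebar 14² = 196, photo 27² = 729, headline 17² = 289; Σw = 4239.
x: (3025·509 + 196·238 + 729·484 + 289·381) / 4239 = 2049318 / 4239 ≈ 483.44
y: (3025·211 + 196·232 + 729·85 + 289·60) / 4239 = 763052 / 4239 ≈ 180.01
Offset from (360, 242): Δx ≈ 123.44, Δy ≈ -61.99; distance = √(Δx² + Δy²) ≈ 138.14.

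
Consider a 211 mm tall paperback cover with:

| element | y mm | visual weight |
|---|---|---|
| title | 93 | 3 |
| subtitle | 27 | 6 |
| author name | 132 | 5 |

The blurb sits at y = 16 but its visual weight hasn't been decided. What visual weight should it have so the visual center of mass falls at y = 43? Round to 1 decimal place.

w ≈ 18.5

Fixed elements: Σw = 3 + 6 + 5 = 14, Σw·y = 3·93 + 6·27 + 5·132 = 1101.
Set Σw·y/Σw = 43: (1101 + 16w) = 43·(14 + w).
So w = (43·14 − 1101)/(16 − 43) = -499/-27 ≈ 18.48.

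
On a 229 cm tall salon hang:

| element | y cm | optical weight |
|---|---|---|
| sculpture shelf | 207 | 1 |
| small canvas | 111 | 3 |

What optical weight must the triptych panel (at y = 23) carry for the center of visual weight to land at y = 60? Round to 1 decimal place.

Fixed elements: Σw = 1 + 3 = 4, Σw·y = 1·207 + 3·111 = 540.
Balance at y = 60 requires (540 + w·23) / (4 + w) = 60.
So w = (60·4 − 540)/(23 − 60) = -300/-37 ≈ 8.11.

w ≈ 8.1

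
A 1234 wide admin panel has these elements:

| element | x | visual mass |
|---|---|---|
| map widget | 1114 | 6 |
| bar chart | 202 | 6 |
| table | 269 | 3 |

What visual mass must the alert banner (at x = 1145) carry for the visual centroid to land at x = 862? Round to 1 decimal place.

Fixed elements: Σw = 6 + 6 + 3 = 15, Σw·x = 6·1114 + 6·202 + 3·269 = 8703.
For the centroid to hit 862: (8703 + w·1145) / (15 + w) = 862.
Solving: w = (862·15 − 8703) / (1145 − 862) = 4227 / 283 ≈ 14.94.

w ≈ 14.9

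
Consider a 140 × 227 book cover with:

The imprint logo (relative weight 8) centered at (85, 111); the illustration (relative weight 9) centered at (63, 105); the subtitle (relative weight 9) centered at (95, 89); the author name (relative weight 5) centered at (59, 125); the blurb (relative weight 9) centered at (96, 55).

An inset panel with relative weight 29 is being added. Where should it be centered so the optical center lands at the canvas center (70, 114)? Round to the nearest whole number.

(54, 142)

After adding the inset panel, total weight = 8 + 9 + 9 + 5 + 9 + 29 = 69.
x: target moment 69×70 = 4830; current 8·85 + 9·63 + 9·95 + 5·59 + 9·96 = 3261; the inset panel supplies 1569, so x = 1569/29 ≈ 54.10.
y: target moment 69×114 = 7866; current 8·111 + 9·105 + 9·89 + 5·125 + 9·55 = 3754; the inset panel supplies 4112, so y = 4112/29 ≈ 141.79.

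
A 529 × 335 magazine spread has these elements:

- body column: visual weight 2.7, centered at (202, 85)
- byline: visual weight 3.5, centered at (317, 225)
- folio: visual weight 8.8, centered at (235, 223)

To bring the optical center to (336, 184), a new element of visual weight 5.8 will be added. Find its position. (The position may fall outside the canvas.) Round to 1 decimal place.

After adding the new element, total weight = 2.7 + 3.5 + 8.8 + 5.8 = 20.8.
Along x: (3722.9 + 5.8·x) / 20.8 = 336 (existing moment 2.7·202 + 3.5·317 + 8.8·235 = 3722.9) ⇒ x = (6988.8 − 3722.9) / 5.8 ≈ 563.09.
Along y: (2979.4 + 5.8·y) / 20.8 = 184 (existing moment 2.7·85 + 3.5·225 + 8.8·223 = 2979.4) ⇒ y = (3827.2 − 2979.4) / 5.8 ≈ 146.17.

(563.1, 146.2)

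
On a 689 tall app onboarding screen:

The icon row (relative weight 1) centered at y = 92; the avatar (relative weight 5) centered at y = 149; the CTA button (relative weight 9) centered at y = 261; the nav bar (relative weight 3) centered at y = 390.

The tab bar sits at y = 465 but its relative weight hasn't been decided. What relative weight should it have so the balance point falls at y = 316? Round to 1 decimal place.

w ≈ 8.9

Fixed elements: Σw = 1 + 5 + 9 + 3 = 18, Σw·y = 1·92 + 5·149 + 9·261 + 3·390 = 4356.
Balance at y = 316 requires (4356 + w·465) / (18 + w) = 316.
So w = (316·18 − 4356)/(465 − 316) = 1332/149 ≈ 8.94.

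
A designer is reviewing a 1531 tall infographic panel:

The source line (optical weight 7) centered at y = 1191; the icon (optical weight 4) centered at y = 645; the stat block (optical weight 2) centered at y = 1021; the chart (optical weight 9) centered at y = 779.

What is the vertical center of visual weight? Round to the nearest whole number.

y ≈ 908

Σw = 7 + 4 + 2 + 9 = 22.
Σw·y = 7·1191 + 4·645 + 2·1021 + 9·779 = 19970, so ȳ = 19970/22 ≈ 907.73.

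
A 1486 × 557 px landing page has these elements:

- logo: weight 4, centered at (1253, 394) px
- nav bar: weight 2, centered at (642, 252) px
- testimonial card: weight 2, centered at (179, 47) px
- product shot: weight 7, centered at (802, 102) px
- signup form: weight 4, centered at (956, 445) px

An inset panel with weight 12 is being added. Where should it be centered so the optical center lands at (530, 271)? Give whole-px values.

(28, 311)

After adding the inset panel, total weight = 4 + 2 + 2 + 7 + 4 + 12 = 31.
Along x: (16092 + 12·x) / 31 = 530 (existing moment 4·1253 + 2·642 + 2·179 + 7·802 + 4·956 = 16092) ⇒ x = (16430 − 16092) / 12 ≈ 28.17.
Along y: (4668 + 12·y) / 31 = 271 (existing moment 4·394 + 2·252 + 2·47 + 7·102 + 4·445 = 4668) ⇒ y = (8401 − 4668) / 12 ≈ 311.08.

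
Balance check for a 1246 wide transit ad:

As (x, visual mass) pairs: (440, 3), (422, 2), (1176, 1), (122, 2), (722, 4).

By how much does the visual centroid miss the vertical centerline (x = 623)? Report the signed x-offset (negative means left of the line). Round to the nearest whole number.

≈ -84

Total weight = 3 + 2 + 1 + 2 + 4 = 12.
x: (3·440 + 2·422 + 1·1176 + 2·122 + 4·722) / 12 = 6472 / 12 ≈ 539.33
Difference: 539.33 − 623 ≈ -83.67.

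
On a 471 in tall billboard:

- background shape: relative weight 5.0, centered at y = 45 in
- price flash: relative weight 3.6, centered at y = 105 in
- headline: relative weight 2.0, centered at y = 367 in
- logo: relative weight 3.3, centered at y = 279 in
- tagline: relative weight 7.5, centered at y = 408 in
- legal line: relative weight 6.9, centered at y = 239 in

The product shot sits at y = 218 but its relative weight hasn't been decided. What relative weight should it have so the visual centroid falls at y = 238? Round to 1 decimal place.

w ≈ 11.6

Existing Σw = 28.3 (5.0 + 3.6 + 2.0 + 3.3 + 7.5 + 6.9); existing moment 5.0·45 + 3.6·105 + 2.0·367 + 3.3·279 + 7.5·408 + 6.9·239 = 6966.8.
Set Σw·y/Σw = 238: (6966.8 + 218w) = 238·(28.3 + w).
Rearranging, w·(218 − 238) = 238·28.3 − 6966.8 = -231.4, so w ≈ -231.4/-20 = 11.57.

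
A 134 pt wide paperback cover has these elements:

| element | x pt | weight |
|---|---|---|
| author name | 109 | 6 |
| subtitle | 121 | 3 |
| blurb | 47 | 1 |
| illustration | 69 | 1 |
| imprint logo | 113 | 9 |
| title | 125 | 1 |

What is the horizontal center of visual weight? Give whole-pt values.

Σw = 6 + 3 + 1 + 1 + 9 + 1 = 21.
x-moment: 6·109 + 3·121 + 1·47 + 1·69 + 9·113 + 1·125 = 2275; centroid 2275/21 ≈ 108.33.

x ≈ 108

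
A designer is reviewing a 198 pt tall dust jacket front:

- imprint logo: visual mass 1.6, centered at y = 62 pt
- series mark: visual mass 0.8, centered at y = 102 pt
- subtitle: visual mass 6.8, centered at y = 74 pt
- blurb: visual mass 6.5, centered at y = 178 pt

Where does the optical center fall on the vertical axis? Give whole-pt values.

Weights sum to 1.6 + 0.8 + 6.8 + 6.5 = 15.7.
y-moment: 1.6·62 + 0.8·102 + 6.8·74 + 6.5·178 = 1841.0; centroid 1841.0/15.7 ≈ 117.26.

y ≈ 117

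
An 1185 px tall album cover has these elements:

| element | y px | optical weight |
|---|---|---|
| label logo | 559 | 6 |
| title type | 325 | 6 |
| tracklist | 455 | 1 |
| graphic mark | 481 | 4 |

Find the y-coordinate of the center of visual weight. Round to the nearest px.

Total weight = 6 + 6 + 1 + 4 = 17.
y: (6·559 + 6·325 + 1·455 + 4·481) / 17 = 7683 / 17 ≈ 451.94

y ≈ 452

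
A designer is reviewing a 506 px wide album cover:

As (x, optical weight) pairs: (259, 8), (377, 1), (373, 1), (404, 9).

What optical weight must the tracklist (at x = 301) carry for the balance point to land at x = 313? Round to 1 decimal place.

Existing Σw = 19 (8 + 1 + 1 + 9); existing moment 8·259 + 1·377 + 1·373 + 9·404 = 6458.
For the centroid to hit 313: (6458 + w·301) / (19 + w) = 313.
Solving: w = (313·19 − 6458) / (301 − 313) = -511 / -12 ≈ 42.58.

w ≈ 42.6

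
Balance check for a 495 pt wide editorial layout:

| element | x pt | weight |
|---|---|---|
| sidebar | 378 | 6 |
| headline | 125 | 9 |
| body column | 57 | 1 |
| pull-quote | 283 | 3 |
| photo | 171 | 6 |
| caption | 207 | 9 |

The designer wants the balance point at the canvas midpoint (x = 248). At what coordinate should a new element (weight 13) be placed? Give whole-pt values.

With the new element, Σw becomes 6 + 9 + 1 + 3 + 6 + 9 + 13 = 47.
x: target moment 47×248 = 11656; current 6·378 + 9·125 + 1·57 + 3·283 + 6·171 + 9·207 = 7188; the new element supplies 4468, so x = 4468/13 ≈ 343.69.

x ≈ 344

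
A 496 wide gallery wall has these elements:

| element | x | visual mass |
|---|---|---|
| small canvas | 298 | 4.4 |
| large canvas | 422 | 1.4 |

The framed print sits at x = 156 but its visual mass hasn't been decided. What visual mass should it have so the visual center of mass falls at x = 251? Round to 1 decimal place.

w ≈ 4.7

Fixed elements: Σw = 4.4 + 1.4 = 5.8, Σw·x = 4.4·298 + 1.4·422 = 1902.0.
For the centroid to hit 251: (1902.0 + w·156) / (5.8 + w) = 251.
Solving: w = (251·5.8 − 1902.0) / (156 − 251) = -446.2 / -95 ≈ 4.70.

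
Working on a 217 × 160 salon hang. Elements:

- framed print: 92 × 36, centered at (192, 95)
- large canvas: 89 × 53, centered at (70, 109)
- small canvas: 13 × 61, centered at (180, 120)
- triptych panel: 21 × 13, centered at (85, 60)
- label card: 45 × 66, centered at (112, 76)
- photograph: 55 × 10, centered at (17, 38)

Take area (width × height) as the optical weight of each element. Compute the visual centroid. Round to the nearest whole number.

Areas: framed print 92·36 = 3312, large canvas 89·53 = 4717, small canvas 13·61 = 793, triptych panel 21·13 = 273, label card 45·66 = 2970, photograph 55·10 = 550. Total weight = 12615.
x-moment: 3312·192 + 4717·70 + 793·180 + 273·85 + 2970·112 + 550·17 = 1474029; centroid 1474029/12615 ≈ 116.85.
y-moment: 3312·95 + 4717·109 + 793·120 + 273·60 + 2970·76 + 550·38 = 1186953; centroid 1186953/12615 ≈ 94.09.

(117, 94)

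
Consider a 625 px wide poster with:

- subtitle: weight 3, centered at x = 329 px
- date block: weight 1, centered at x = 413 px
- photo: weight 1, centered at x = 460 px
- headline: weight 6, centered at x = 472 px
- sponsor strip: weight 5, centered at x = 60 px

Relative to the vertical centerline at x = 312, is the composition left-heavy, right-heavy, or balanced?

balanced

Total weight = 3 + 1 + 1 + 6 + 5 = 16.
x: (3·329 + 1·413 + 1·460 + 6·472 + 5·60) / 16 = 4992 / 16 ≈ 312.00
That equals the midline 312 — balanced.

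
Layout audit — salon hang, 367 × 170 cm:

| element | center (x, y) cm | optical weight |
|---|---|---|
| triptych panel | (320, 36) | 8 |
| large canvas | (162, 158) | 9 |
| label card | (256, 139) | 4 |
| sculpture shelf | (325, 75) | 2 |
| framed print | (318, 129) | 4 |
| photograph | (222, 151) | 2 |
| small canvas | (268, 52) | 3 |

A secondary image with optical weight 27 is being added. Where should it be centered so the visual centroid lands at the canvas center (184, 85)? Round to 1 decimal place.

After adding the secondary image, total weight = 8 + 9 + 4 + 2 + 4 + 2 + 3 + 27 = 59.
x: target moment 59×184 = 10856; current 8·320 + 9·162 + 4·256 + 2·325 + 4·318 + 2·222 + 3·268 = 8212; the secondary image supplies 2644, so x = 2644/27 ≈ 97.93.
y: target moment 59×85 = 5015; current 8·36 + 9·158 + 4·139 + 2·75 + 4·129 + 2·151 + 3·52 = 3390; the secondary image supplies 1625, so y = 1625/27 ≈ 60.19.

(97.9, 60.2)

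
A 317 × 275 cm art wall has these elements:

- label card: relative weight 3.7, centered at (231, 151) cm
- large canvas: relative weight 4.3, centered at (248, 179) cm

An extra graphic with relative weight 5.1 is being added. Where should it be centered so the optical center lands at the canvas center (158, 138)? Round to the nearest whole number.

New total weight: (3.7 + 4.3) + 5.1 = 13.1.
Along x: (1921.1 + 5.1·x) / 13.1 = 158 (existing moment 3.7·231 + 4.3·248 = 1921.1) ⇒ x = (2069.8 − 1921.1) / 5.1 ≈ 29.16.
Along y: (1328.4 + 5.1·y) / 13.1 = 138 (existing moment 3.7·151 + 4.3·179 = 1328.4) ⇒ y = (1807.8 − 1328.4) / 5.1 ≈ 94.00.

(29, 94)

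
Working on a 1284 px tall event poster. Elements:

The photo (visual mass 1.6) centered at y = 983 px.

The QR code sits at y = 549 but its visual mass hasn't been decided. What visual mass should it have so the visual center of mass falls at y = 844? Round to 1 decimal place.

Known: weight 1.6 with moment 1.6·983 = 1572.8.
Set Σw·y/Σw = 844: (1572.8 + 549w) = 844·(1.6 + w).
Solving: w = (844·1.6 − 1572.8) / (549 − 844) = -222.4 / -295 ≈ 0.75.

w ≈ 0.8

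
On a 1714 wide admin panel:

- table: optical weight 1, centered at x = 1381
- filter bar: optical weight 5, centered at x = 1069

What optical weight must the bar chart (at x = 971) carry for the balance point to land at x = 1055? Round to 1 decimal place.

Known weights sum to 1 + 5 = 6; their moment is 1·1381 + 5·1069 = 6726.
For the centroid to hit 1055: (6726 + w·971) / (6 + w) = 1055.
So w = (1055·6 − 6726)/(971 − 1055) = -396/-84 ≈ 4.71.

w ≈ 4.7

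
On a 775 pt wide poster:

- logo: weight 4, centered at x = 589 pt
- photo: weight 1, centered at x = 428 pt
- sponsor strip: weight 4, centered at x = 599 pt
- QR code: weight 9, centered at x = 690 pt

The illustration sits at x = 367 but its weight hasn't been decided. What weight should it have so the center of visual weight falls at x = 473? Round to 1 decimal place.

Fixed elements: Σw = 4 + 1 + 4 + 9 = 18, Σw·x = 4·589 + 1·428 + 4·599 + 9·690 = 11390.
Balance at x = 473 requires (11390 + w·367) / (18 + w) = 473.
So w = (473·18 − 11390)/(367 − 473) = -2876/-106 ≈ 27.13.

w ≈ 27.1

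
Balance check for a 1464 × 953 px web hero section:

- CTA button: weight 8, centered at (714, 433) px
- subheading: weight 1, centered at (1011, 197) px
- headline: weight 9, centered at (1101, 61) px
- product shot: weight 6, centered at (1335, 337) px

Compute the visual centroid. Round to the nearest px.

(1027, 260)

Σw = 8 + 1 + 9 + 6 = 24.
x-moment: 8·714 + 1·1011 + 9·1101 + 6·1335 = 24642; centroid 24642/24 ≈ 1026.75.
y-moment: 8·433 + 1·197 + 9·61 + 6·337 = 6232; centroid 6232/24 ≈ 259.67.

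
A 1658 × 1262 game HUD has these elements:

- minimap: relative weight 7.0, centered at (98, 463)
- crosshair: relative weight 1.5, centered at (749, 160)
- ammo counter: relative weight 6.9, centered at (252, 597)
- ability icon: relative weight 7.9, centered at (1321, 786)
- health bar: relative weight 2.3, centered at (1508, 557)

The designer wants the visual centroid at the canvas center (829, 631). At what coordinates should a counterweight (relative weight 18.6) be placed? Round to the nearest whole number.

(1032, 688)

New total weight: (7.0 + 1.5 + 6.9 + 7.9 + 2.3) + 18.6 = 44.2.
x: target moment 44.2×829 = 36641.8; current 7.0·98 + 1.5·749 + 6.9·252 + 7.9·1321 + 2.3·1508 = 17452.6; the counterweight supplies 19189.2, so x = 19189.2/18.6 ≈ 1031.68.
y: target moment 44.2×631 = 27890.2; current 7.0·463 + 1.5·160 + 6.9·597 + 7.9·786 + 2.3·557 = 15090.8; the counterweight supplies 12799.4, so y = 12799.4/18.6 ≈ 688.14.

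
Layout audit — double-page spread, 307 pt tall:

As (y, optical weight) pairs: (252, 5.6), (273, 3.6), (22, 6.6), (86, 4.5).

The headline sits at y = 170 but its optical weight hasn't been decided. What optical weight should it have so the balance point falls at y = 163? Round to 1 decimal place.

Existing Σw = 20.3 (5.6 + 3.6 + 6.6 + 4.5); existing moment 5.6·252 + 3.6·273 + 6.6·22 + 4.5·86 = 2926.2.
Set Σw·y/Σw = 163: (2926.2 + 170w) = 163·(20.3 + w).
Solving: w = (163·20.3 − 2926.2) / (170 − 163) = 382.7 / 7 ≈ 54.67.

w ≈ 54.7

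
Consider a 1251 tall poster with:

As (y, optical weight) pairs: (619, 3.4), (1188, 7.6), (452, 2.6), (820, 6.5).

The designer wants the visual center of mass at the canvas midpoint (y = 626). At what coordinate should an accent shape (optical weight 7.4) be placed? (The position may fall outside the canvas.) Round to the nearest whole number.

y ≈ -57

New total weight: (3.4 + 7.6 + 2.6 + 6.5) + 7.4 = 27.5.
Along y: (17638.6 + 7.4·y) / 27.5 = 626 (existing moment 3.4·619 + 7.6·1188 + 2.6·452 + 6.5·820 = 17638.6) ⇒ y = (17215.0 − 17638.6) / 7.4 ≈ -57.24.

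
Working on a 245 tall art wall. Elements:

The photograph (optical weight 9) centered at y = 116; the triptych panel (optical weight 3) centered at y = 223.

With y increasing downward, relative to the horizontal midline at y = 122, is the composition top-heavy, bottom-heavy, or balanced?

bottom-heavy

Σw = 9 + 3 = 12.
y-moment: 9·116 + 3·223 = 1713; centroid 1713/12 ≈ 142.75.
Since 142.8 is below (larger y than) 122, the composition reads bottom-heavy.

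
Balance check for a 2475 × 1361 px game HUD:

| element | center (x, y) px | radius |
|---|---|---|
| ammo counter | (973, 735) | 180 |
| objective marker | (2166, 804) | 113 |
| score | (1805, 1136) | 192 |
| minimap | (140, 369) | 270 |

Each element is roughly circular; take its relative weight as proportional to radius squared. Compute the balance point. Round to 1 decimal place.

(877.3, 663.9)

r² weights: ammo counter 180² = 32400, objective marker 113² = 12769, score 192² = 36864, minimap 270² = 72900. Total = 154933.
x: (32400·973 + 12769·2166 + 36864·1805 + 72900·140) / 154933 = 135928374 / 154933 ≈ 877.34
y: (32400·735 + 12769·804 + 36864·1136 + 72900·369) / 154933 = 102857880 / 154933 ≈ 663.89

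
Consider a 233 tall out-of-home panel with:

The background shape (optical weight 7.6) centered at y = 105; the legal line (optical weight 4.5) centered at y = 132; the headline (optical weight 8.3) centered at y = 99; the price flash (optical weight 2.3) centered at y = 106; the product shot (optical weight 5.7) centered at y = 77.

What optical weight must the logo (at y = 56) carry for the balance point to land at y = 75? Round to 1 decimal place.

Fixed elements: Σw = 7.6 + 4.5 + 8.3 + 2.3 + 5.7 = 28.4, Σw·y = 7.6·105 + 4.5·132 + 8.3·99 + 2.3·106 + 5.7·77 = 2896.4.
Balance at y = 75 requires (2896.4 + w·56) / (28.4 + w) = 75.
So w = (75·28.4 − 2896.4)/(56 − 75) = -766.4/-19 ≈ 40.34.

w ≈ 40.3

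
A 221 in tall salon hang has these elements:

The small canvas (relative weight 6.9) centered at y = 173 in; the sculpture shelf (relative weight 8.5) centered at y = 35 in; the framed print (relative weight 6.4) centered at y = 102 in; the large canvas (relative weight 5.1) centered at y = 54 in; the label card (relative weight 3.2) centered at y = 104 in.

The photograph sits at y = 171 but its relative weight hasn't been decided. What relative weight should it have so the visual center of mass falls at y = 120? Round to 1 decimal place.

Fixed elements: Σw = 6.9 + 8.5 + 6.4 + 5.1 + 3.2 = 30.1, Σw·y = 6.9·173 + 8.5·35 + 6.4·102 + 5.1·54 + 3.2·104 = 2752.2.
For the centroid to hit 120: (2752.2 + w·171) / (30.1 + w) = 120.
So w = (120·30.1 − 2752.2)/(171 − 120) = 859.8/51 ≈ 16.86.

w ≈ 16.9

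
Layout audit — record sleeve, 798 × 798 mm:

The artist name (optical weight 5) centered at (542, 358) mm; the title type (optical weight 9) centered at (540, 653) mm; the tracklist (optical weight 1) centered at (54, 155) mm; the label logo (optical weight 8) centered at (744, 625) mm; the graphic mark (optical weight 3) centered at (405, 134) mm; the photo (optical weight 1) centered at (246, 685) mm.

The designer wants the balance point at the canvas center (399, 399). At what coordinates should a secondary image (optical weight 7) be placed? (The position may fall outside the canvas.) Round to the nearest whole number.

With the secondary image, Σw becomes 5 + 9 + 1 + 8 + 3 + 1 + 7 = 34.
x: target moment 34×399 = 13566; current 5·542 + 9·540 + 1·54 + 8·744 + 3·405 + 1·246 = 15037; the secondary image supplies -1471, so x = -1471/7 ≈ -210.14.
y: target moment 34×399 = 13566; current 5·358 + 9·653 + 1·155 + 8·625 + 3·134 + 1·685 = 13909; the secondary image supplies -343, so y = -343/7 ≈ -49.00.

(-210, -49)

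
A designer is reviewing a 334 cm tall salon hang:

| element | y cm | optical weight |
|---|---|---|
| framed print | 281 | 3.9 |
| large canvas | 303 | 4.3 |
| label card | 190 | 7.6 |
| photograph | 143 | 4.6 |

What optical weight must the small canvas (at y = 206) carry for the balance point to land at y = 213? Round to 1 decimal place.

Existing Σw = 20.4 (3.9 + 4.3 + 7.6 + 4.6); existing moment 3.9·281 + 4.3·303 + 7.6·190 + 4.6·143 = 4500.6.
Balance at y = 213 requires (4500.6 + w·206) / (20.4 + w) = 213.
Rearranging, w·(206 − 213) = 213·20.4 − 4500.6 = -155.4, so w ≈ -155.4/-7 = 22.20.

w ≈ 22.2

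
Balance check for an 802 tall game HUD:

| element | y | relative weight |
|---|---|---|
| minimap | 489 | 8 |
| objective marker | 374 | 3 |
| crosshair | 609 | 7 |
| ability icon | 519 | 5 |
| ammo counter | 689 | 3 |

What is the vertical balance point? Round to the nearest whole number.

y ≈ 537

Weights sum to 8 + 3 + 7 + 5 + 3 = 26.
Σw·y = 8·489 + 3·374 + 7·609 + 5·519 + 3·689 = 13959, so ȳ = 13959/26 ≈ 536.88.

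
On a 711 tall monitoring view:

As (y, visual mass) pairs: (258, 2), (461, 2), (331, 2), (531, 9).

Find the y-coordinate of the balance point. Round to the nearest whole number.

Weights sum to 2 + 2 + 2 + 9 = 15.
y-moment: 2·258 + 2·461 + 2·331 + 9·531 = 6879; centroid 6879/15 ≈ 458.60.

y ≈ 459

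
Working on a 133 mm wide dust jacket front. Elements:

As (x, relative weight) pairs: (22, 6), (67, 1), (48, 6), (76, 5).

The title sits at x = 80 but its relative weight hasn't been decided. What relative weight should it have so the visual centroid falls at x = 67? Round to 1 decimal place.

w ≈ 26.1

Existing Σw = 18 (6 + 1 + 6 + 5); existing moment 6·22 + 1·67 + 6·48 + 5·76 = 867.
For the centroid to hit 67: (867 + w·80) / (18 + w) = 67.
Rearranging, w·(80 − 67) = 67·18 − 867 = 339, so w ≈ 339/13 = 26.08.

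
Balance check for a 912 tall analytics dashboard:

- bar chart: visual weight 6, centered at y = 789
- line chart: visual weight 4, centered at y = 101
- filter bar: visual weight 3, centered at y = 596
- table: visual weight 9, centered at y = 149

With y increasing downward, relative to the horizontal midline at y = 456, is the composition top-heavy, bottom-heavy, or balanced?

Σw = 6 + 4 + 3 + 9 = 22.
Σw·y = 6·789 + 4·101 + 3·596 + 9·149 = 8267, so ȳ = 8267/22 ≈ 375.77.
375.8 lies above (smaller y than) the midline 456, so the layout is top-heavy.

top-heavy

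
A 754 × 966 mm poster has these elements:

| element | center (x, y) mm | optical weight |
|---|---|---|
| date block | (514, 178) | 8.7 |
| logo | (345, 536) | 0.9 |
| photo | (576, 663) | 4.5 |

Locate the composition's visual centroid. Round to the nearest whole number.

Weights sum to 8.7 + 0.9 + 4.5 = 14.1.
Σw·x = 8.7·514 + 0.9·345 + 4.5·576 = 7374.3, so x̄ = 7374.3/14.1 ≈ 523.00.
Σw·y = 8.7·178 + 0.9·536 + 4.5·663 = 5014.5, so ȳ = 5014.5/14.1 ≈ 355.64.

(523, 356)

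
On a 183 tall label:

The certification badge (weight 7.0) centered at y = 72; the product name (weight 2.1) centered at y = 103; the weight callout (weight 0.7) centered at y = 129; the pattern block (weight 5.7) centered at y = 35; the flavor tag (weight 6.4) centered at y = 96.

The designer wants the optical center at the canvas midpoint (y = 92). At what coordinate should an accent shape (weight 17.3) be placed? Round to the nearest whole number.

y ≈ 115

With the accent shape, Σw becomes 7.0 + 2.1 + 0.7 + 5.7 + 6.4 + 17.3 = 39.2.
y: target moment 39.2×92 = 3606.4; current 7.0·72 + 2.1·103 + 0.7·129 + 5.7·35 + 6.4·96 = 1624.5; the accent shape supplies 1981.9, so y = 1981.9/17.3 ≈ 114.56.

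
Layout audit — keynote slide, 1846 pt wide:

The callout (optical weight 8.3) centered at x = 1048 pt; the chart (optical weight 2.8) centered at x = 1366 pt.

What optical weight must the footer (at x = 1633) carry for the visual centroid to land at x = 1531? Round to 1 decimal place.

w ≈ 43.8

Existing Σw = 11.1 (8.3 + 2.8); existing moment 8.3·1048 + 2.8·1366 = 12523.2.
Balance at x = 1531 requires (12523.2 + w·1633) / (11.1 + w) = 1531.
Solving: w = (1531·11.1 − 12523.2) / (1633 − 1531) = 4470.9 / 102 ≈ 43.83.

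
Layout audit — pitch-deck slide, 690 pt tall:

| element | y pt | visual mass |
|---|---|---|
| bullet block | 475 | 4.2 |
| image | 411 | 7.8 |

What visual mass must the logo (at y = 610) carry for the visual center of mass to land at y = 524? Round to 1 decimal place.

w ≈ 12.6

Known weights sum to 4.2 + 7.8 = 12.0; their moment is 4.2·475 + 7.8·411 = 5200.8.
Balance at y = 524 requires (5200.8 + w·610) / (12.0 + w) = 524.
Solving: w = (524·12.0 − 5200.8) / (610 − 524) = 1087.2 / 86 ≈ 12.64.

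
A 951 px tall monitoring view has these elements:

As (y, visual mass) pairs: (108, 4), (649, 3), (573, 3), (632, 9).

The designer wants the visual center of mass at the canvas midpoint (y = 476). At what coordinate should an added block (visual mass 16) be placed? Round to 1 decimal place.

y ≈ 429.6

New total weight: (4 + 3 + 3 + 9) + 16 = 35.
y: need Σw·y = 35·476 = 16660. Existing = 4·108 + 3·649 + 3·573 + 9·632 = 9786. Remainder 6874 / 16 ≈ 429.62.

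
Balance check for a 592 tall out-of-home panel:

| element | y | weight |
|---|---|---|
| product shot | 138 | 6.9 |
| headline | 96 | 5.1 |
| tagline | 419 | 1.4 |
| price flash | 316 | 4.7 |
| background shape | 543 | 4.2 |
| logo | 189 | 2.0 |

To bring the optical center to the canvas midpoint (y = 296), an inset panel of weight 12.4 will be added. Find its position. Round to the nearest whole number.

y ≈ 378

With the inset panel, Σw becomes 6.9 + 5.1 + 1.4 + 4.7 + 4.2 + 2.0 + 12.4 = 36.7.
y: need Σw·y = 36.7·296 = 10863.2. Existing = 6.9·138 + 5.1·96 + 1.4·419 + 4.7·316 + 4.2·543 + 2.0·189 = 6172.2. Remainder 4691.0 / 12.4 ≈ 378.31.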